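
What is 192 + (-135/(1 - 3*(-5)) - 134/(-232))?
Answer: 85441/464 ≈ 184.14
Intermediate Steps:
192 + (-135/(1 - 3*(-5)) - 134/(-232)) = 192 + (-135/(1 + 15) - 134*(-1/232)) = 192 + (-135/16 + 67/116) = 192 - 3647/464 = 85441/464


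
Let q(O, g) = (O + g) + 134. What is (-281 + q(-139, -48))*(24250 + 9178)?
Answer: -11164952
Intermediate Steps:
q(O, g) = 134 + O + g
(-281 + q(-139, -48))*(24250 + 9178) = (-281 + (134 - 139 - 48))*(24250 + 9178) = (-281 - 53)*33428 = -334*33428 = -11164952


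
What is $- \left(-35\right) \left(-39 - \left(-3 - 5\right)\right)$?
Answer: $-1085$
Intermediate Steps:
$- \left(-35\right) \left(-39 - \left(-3 - 5\right)\right) = - \left(-35\right) \left(-39 - -8\right) = - \left(-35\right) \left(-39 + 8\right) = - \left(-35\right) \left(-31\right) = \left(-1\right) 1085 = -1085$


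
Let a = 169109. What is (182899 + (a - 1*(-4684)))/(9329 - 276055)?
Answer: -178346/133363 ≈ -1.3373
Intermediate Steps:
(182899 + (a - 1*(-4684)))/(9329 - 276055) = (182899 + (169109 - 1*(-4684)))/(9329 - 276055) = (182899 + (169109 + 4684))/(-266726) = (182899 + 173793)*(-1/266726) = 356692*(-1/266726) = -178346/133363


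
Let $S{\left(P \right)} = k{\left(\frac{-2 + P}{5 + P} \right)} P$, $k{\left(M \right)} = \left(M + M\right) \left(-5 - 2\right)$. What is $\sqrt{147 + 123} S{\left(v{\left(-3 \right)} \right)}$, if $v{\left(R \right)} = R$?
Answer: $- 315 \sqrt{30} \approx -1725.3$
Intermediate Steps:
$k{\left(M \right)} = - 14 M$ ($k{\left(M \right)} = 2 M \left(-7\right) = - 14 M$)
$S{\left(P \right)} = - \frac{14 P \left(-2 + P\right)}{5 + P}$ ($S{\left(P \right)} = - 14 \frac{-2 + P}{5 + P} P = - \frac{14 \left(-2 + P\right)}{5 + P} P = - \frac{14 P \left(-2 + P\right)}{5 + P}$)
$\sqrt{147 + 123} S{\left(v{\left(-3 \right)} \right)} = \sqrt{147 + 123} \cdot 14 \left(-3\right) \frac{1}{5 - 3} \left(2 - -3\right) = \sqrt{270} \cdot 14 \left(-3\right) \frac{1}{2} \left(2 + 3\right) = 3 \sqrt{30} \cdot 14 \left(-3\right) \frac{1}{2} \cdot 5 = 3 \sqrt{30} \left(-105\right) = - 315 \sqrt{30}$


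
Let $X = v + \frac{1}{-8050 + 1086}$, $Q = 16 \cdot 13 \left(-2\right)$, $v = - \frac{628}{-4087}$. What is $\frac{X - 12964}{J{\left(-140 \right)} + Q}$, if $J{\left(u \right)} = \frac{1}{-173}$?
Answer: $\frac{63832724728331}{2048372178092} \approx 31.163$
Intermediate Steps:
$v = \frac{628}{4087}$ ($v = \left(-628\right) \left(- \frac{1}{4087}\right) = \frac{628}{4087} \approx 0.15366$)
$Q = -416$ ($Q = 208 \left(-2\right) = -416$)
$J{\left(u \right)} = - \frac{1}{173}$
$X = \frac{4369305}{28461868}$ ($X = \frac{628}{4087} + \frac{1}{-8050 + 1086} = \frac{628}{4087} + \frac{1}{-6964} = \frac{628}{4087} - \frac{1}{6964} = \frac{4369305}{28461868} \approx 0.15351$)
$\frac{X - 12964}{J{\left(-140 \right)} + Q} = \frac{\frac{4369305}{28461868} - 12964}{- \frac{1}{173} - 416} = - \frac{368975287447}{28461868 \left(- \frac{71969}{173}\right)} = \left(- \frac{368975287447}{28461868}\right) \left(- \frac{173}{71969}\right) = \frac{63832724728331}{2048372178092}$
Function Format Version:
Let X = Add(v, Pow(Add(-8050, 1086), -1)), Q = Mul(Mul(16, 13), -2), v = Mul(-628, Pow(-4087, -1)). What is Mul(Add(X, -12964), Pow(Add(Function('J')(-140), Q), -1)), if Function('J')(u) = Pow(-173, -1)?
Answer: Rational(63832724728331, 2048372178092) ≈ 31.163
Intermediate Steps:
v = Rational(628, 4087) (v = Mul(-628, Rational(-1, 4087)) = Rational(628, 4087) ≈ 0.15366)
Q = -416 (Q = Mul(208, -2) = -416)
Function('J')(u) = Rational(-1, 173)
X = Rational(4369305, 28461868) (X = Add(Rational(628, 4087), Pow(Add(-8050, 1086), -1)) = Add(Rational(628, 4087), Pow(-6964, -1)) = Add(Rational(628, 4087), Rational(-1, 6964)) = Rational(4369305, 28461868) ≈ 0.15351)
Mul(Add(X, -12964), Pow(Add(Function('J')(-140), Q), -1)) = Mul(Add(Rational(4369305, 28461868), -12964), Pow(Add(Rational(-1, 173), -416), -1)) = Mul(Rational(-368975287447, 28461868), Pow(Rational(-71969, 173), -1)) = Mul(Rational(-368975287447, 28461868), Rational(-173, 71969)) = Rational(63832724728331, 2048372178092)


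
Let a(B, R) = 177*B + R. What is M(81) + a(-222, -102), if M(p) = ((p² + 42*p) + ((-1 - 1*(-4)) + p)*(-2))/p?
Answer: -1060427/27 ≈ -39275.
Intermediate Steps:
a(B, R) = R + 177*B
M(p) = (-6 + p² + 40*p)/p (M(p) = ((p² + 42*p) + ((-1 + 4) + p)*(-2))/p = ((p² + 42*p) + (3 + p)*(-2))/p = ((p² + 42*p) + (-6 - 2*p))/p = (-6 + p² + 40*p)/p)
M(81) + a(-222, -102) = (40 + 81 - 6/81) + (-102 + 177*(-222)) = (40 + 81 - 6*1/81) + (-102 - 39294) = (40 + 81 - 2/27) - 39396 = 3265/27 - 39396 = -1060427/27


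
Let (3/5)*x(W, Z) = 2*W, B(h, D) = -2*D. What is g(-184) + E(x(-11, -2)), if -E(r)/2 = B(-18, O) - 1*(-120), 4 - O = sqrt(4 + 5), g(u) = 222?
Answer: -14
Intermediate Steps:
O = 1 (O = 4 - sqrt(4 + 5) = 4 - sqrt(9) = 4 - 1*3 = 4 - 3 = 1)
x(W, Z) = 10*W/3 (x(W, Z) = 5*(2*W)/3 = 10*W/3)
E(r) = -236 (E(r) = -2*(-2*1 - 1*(-120)) = -2*(-2 + 120) = -2*118 = -236)
g(-184) + E(x(-11, -2)) = 222 - 236 = -14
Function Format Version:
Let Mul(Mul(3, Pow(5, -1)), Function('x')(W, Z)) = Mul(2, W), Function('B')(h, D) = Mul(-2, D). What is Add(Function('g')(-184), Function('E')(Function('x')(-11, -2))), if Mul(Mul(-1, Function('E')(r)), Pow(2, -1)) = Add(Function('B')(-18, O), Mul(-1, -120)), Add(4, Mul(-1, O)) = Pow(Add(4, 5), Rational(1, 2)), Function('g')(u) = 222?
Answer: -14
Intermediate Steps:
O = 1 (O = Add(4, Mul(-1, Pow(Add(4, 5), Rational(1, 2)))) = Add(4, Mul(-1, Pow(9, Rational(1, 2)))) = Add(4, Mul(-1, 3)) = Add(4, -3) = 1)
Function('x')(W, Z) = Mul(Rational(10, 3), W) (Function('x')(W, Z) = Mul(Rational(5, 3), Mul(2, W)) = Mul(Rational(10, 3), W))
Function('E')(r) = -236 (Function('E')(r) = Mul(-2, Add(Mul(-2, 1), Mul(-1, -120))) = Mul(-2, Add(-2, 120)) = Mul(-2, 118) = -236)
Add(Function('g')(-184), Function('E')(Function('x')(-11, -2))) = Add(222, -236) = -14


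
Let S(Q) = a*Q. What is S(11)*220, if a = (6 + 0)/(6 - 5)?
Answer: 14520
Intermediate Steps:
a = 6 (a = 6/1 = 6*1 = 6)
S(Q) = 6*Q
S(11)*220 = (6*11)*220 = 66*220 = 14520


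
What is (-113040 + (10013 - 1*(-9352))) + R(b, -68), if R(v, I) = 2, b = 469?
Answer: -93673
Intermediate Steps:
(-113040 + (10013 - 1*(-9352))) + R(b, -68) = (-113040 + (10013 - 1*(-9352))) + 2 = (-113040 + (10013 + 9352)) + 2 = (-113040 + 19365) + 2 = -93675 + 2 = -93673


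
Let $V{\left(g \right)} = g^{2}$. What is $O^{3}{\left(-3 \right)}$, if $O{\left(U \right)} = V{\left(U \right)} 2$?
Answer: $5832$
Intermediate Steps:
$O{\left(U \right)} = 2 U^{2}$ ($O{\left(U \right)} = U^{2} \cdot 2 = 2 U^{2}$)
$O^{3}{\left(-3 \right)} = \left(2 \left(-3\right)^{2}\right)^{3} = \left(2 \cdot 9\right)^{3} = 18^{3} = 5832$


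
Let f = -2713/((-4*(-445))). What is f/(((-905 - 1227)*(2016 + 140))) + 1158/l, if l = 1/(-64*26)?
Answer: -15765866345346407/8181933760 ≈ -1.9269e+6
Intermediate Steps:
f = -2713/1780 ≈ -1.5242
l = -1/1664 (l = 1/(-1664) = -1/1664 ≈ -0.00060096)
f/(((-905 - 1227)*(2016 + 140))) + 1158/l = -2713*1/((-905 - 1227)*(2016 + 140))/1780 + 1158/(-1/1664) = -2713/(1780*((-2132*2156))) + 1158*(-1664) = -2713/1780/(-4596592) - 1926912 = -2713/1780*(-1/4596592) - 1926912 = 2713/8181933760 - 1926912 = -15765866345346407/8181933760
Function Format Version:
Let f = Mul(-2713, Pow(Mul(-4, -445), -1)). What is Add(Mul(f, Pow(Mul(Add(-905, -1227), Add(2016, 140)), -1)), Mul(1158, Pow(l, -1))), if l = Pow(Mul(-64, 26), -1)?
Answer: Rational(-15765866345346407, 8181933760) ≈ -1.9269e+6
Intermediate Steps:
f = Rational(-2713, 1780) (f = Mul(-2713, Pow(1780, -1)) = Mul(-2713, Rational(1, 1780)) = Rational(-2713, 1780) ≈ -1.5242)
l = Rational(-1, 1664) (l = Pow(-1664, -1) = Rational(-1, 1664) ≈ -0.00060096)
Add(Mul(f, Pow(Mul(Add(-905, -1227), Add(2016, 140)), -1)), Mul(1158, Pow(l, -1))) = Add(Mul(Rational(-2713, 1780), Pow(Mul(Add(-905, -1227), Add(2016, 140)), -1)), Mul(1158, Pow(Rational(-1, 1664), -1))) = Add(Mul(Rational(-2713, 1780), Pow(Mul(-2132, 2156), -1)), Mul(1158, -1664)) = Add(Mul(Rational(-2713, 1780), Pow(-4596592, -1)), -1926912) = Add(Mul(Rational(-2713, 1780), Rational(-1, 4596592)), -1926912) = Add(Rational(2713, 8181933760), -1926912) = Rational(-15765866345346407, 8181933760)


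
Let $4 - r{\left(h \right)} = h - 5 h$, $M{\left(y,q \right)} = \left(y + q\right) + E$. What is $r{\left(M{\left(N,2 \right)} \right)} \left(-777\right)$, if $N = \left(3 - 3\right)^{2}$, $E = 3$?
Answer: $-18648$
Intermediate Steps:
$N = 0$ ($N = 0^{2} = 0$)
$M{\left(y,q \right)} = 3 + q + y$ ($M{\left(y,q \right)} = \left(y + q\right) + 3 = \left(q + y\right) + 3 = 3 + q + y$)
$r{\left(h \right)} = 4 + 4 h$ ($r{\left(h \right)} = 4 - \left(h - 5 h\right) = 4 - - 4 h = 4 + 4 h$)
$r{\left(M{\left(N,2 \right)} \right)} \left(-777\right) = \left(4 + 4 \left(3 + 2 + 0\right)\right) \left(-777\right) = \left(4 + 4 \cdot 5\right) \left(-777\right) = \left(4 + 20\right) \left(-777\right) = 24 \left(-777\right) = -18648$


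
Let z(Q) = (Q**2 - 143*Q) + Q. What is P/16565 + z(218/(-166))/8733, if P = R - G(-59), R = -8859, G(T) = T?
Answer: -33862998135/66438501127 ≈ -0.50969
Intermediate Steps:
z(Q) = Q**2 - 142*Q
P = -8800 (P = -8859 - 1*(-59) = -8859 + 59 = -8800)
P/16565 + z(218/(-166))/8733 = -8800/16565 + ((218/(-166))*(-142 + 218/(-166)))/8733 = -8800*1/16565 + ((218*(-1/166))*(-142 + 218*(-1/166)))*(1/8733) = -1760/3313 - 109*(-142 - 109/83)/83*(1/8733) = -1760/3313 - 109/83*(-11895/83)*(1/8733) = -1760/3313 + (1296555/6889)*(1/8733) = -1760/3313 + 432185/20053879 = -33862998135/66438501127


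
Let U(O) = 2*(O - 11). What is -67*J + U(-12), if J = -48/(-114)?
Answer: -1410/19 ≈ -74.211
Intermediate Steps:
J = 8/19 (J = -48*(-1/114) = 8/19 ≈ 0.42105)
U(O) = -22 + 2*O (U(O) = 2*(-11 + O) = -22 + 2*O)
-67*J + U(-12) = -67*8/19 + (-22 + 2*(-12)) = -536/19 + (-22 - 24) = -536/19 - 46 = -1410/19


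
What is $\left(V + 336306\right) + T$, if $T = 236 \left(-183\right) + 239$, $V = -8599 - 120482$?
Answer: $164276$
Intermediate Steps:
$V = -129081$
$T = -42949$ ($T = -43188 + 239 = -42949$)
$\left(V + 336306\right) + T = \left(-129081 + 336306\right) - 42949 = 207225 - 42949 = 164276$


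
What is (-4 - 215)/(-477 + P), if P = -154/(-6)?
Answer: 657/1354 ≈ 0.48523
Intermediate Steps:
P = 77/3 (P = -154*(-⅙) = 77/3 ≈ 25.667)
(-4 - 215)/(-477 + P) = (-4 - 215)/(-477 + 77/3) = -219/(-1354/3) = -219*(-3/1354) = 657/1354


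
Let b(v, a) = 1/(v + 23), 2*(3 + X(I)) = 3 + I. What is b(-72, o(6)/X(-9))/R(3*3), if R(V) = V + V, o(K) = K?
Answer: -1/882 ≈ -0.0011338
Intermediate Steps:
X(I) = -3/2 + I/2 (X(I) = -3 + (3 + I)/2 = -3 + (3/2 + I/2) = -3/2 + I/2)
b(v, a) = 1/(23 + v)
R(V) = 2*V
b(-72, o(6)/X(-9))/R(3*3) = 1/((23 - 72)*((2*(3*3)))) = 1/((-49)*((2*9))) = -1/49/18 = -1/49*1/18 = -1/882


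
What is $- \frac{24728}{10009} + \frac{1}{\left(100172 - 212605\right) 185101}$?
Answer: $- \frac{514625801015633}{208301910476597} \approx -2.4706$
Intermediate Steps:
$- \frac{24728}{10009} + \frac{1}{\left(100172 - 212605\right) 185101} = \left(-24728\right) \frac{1}{10009} + \frac{1}{100172 - 212605} \cdot \frac{1}{185101} = - \frac{24728}{10009} + \frac{1}{-112433} \cdot \frac{1}{185101} = - \frac{24728}{10009} - \frac{1}{20811460733} = - \frac{514625801015633}{208301910476597}$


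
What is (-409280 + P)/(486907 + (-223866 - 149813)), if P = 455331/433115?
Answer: -177264851869/49040745220 ≈ -3.6146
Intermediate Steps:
P = 455331/433115 (P = 455331*(1/433115) = 455331/433115 ≈ 1.0513)
(-409280 + P)/(486907 + (-223866 - 149813)) = (-409280 + 455331/433115)/(486907 + (-223866 - 149813)) = -177264851869/(433115*(486907 - 373679)) = -177264851869/433115/113228 = -177264851869/433115*1/113228 = -177264851869/49040745220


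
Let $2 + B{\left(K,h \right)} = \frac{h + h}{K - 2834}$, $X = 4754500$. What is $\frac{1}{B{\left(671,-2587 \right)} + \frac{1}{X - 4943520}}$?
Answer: $\frac{408850260}{160286797} \approx 2.5507$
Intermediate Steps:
$B{\left(K,h \right)} = -2 + \frac{2 h}{-2834 + K}$ ($B{\left(K,h \right)} = -2 + \frac{h + h}{K - 2834} = -2 + \frac{2 h}{-2834 + K}$)
$\frac{1}{B{\left(671,-2587 \right)} + \frac{1}{X - 4943520}} = \frac{1}{\frac{2 \left(2834 - 2587 - 671\right)}{-2834 + 671} + \frac{1}{4754500 - 4943520}} = \frac{1}{\frac{2 \left(2834 - 2587 - 671\right)}{-2163} + \frac{1}{-189020}} = \frac{1}{2 \left(- \frac{1}{2163}\right) \left(-424\right) - \frac{1}{189020}} = \frac{1}{\frac{848}{2163} - \frac{1}{189020}} = \frac{1}{\frac{160286797}{408850260}} = \frac{408850260}{160286797}$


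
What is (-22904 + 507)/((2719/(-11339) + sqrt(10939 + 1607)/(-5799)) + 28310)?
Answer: -304606565169062091584277/385022048388383784782575 - 5566359026594321*sqrt(1394)/385022048388383784782575 ≈ -0.79114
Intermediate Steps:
(-22904 + 507)/((2719/(-11339) + sqrt(10939 + 1607)/(-5799)) + 28310) = -22397/((2719*(-1/11339) + sqrt(12546)*(-1/5799)) + 28310) = -22397/((-2719/11339 + (3*sqrt(1394))*(-1/5799)) + 28310) = -22397/((-2719/11339 - sqrt(1394)/1933) + 28310) = -22397/(321004371/11339 - sqrt(1394)/1933)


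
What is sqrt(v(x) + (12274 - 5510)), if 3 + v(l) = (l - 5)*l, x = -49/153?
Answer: sqrt(158308135)/153 ≈ 82.236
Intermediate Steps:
x = -49/153 (x = -49*1/153 = -49/153 ≈ -0.32026)
v(l) = -3 + l*(-5 + l) (v(l) = -3 + (l - 5)*l = -3 + (-5 + l)*l = -3 + l*(-5 + l))
sqrt(v(x) + (12274 - 5510)) = sqrt((-3 + (-49/153)**2 - 5*(-49/153)) + (12274 - 5510)) = sqrt((-3 + 2401/23409 + 245/153) + 6764) = sqrt(-30341/23409 + 6764) = sqrt(158308135/23409) = sqrt(158308135)/153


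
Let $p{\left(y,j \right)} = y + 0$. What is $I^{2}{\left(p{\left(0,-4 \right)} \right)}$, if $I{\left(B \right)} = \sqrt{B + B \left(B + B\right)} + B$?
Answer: $0$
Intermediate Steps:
$p{\left(y,j \right)} = y$
$I{\left(B \right)} = B + \sqrt{B + 2 B^{2}}$ ($I{\left(B \right)} = \sqrt{B + B 2 B} + B = \sqrt{B + 2 B^{2}} + B = B + \sqrt{B + 2 B^{2}}$)
$I^{2}{\left(p{\left(0,-4 \right)} \right)} = \left(0 + \sqrt{0 \left(1 + 2 \cdot 0\right)}\right)^{2} = \left(0 + \sqrt{0 \left(1 + 0\right)}\right)^{2} = \left(0 + \sqrt{0 \cdot 1}\right)^{2} = \left(0 + \sqrt{0}\right)^{2} = \left(0 + 0\right)^{2} = 0^{2} = 0$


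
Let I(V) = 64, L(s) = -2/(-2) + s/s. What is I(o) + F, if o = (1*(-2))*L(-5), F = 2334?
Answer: 2398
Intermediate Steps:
L(s) = 2 (L(s) = -2*(-½) + 1 = 1 + 1 = 2)
o = -4 (o = (1*(-2))*2 = -2*2 = -4)
I(o) + F = 64 + 2334 = 2398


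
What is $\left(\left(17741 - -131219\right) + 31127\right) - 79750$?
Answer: $100337$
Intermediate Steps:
$\left(\left(17741 - -131219\right) + 31127\right) - 79750 = \left(\left(17741 + 131219\right) + 31127\right) - 79750 = \left(148960 + 31127\right) - 79750 = 180087 - 79750 = 100337$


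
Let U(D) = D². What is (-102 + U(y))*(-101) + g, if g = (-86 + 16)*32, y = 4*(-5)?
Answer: -32338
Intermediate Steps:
y = -20
g = -2240 (g = -70*32 = -2240)
(-102 + U(y))*(-101) + g = (-102 + (-20)²)*(-101) - 2240 = (-102 + 400)*(-101) - 2240 = 298*(-101) - 2240 = -30098 - 2240 = -32338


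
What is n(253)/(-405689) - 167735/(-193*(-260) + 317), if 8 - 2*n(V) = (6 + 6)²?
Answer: -68044810619/20486077433 ≈ -3.3215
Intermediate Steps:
n(V) = -68 (n(V) = 4 - (6 + 6)²/2 = 4 - ½*12² = 4 - ½*144 = 4 - 72 = -68)
n(253)/(-405689) - 167735/(-193*(-260) + 317) = -68/(-405689) - 167735/(-193*(-260) + 317) = -68*(-1/405689) - 167735/(50180 + 317) = 68/405689 - 167735/50497 = -68044810619/20486077433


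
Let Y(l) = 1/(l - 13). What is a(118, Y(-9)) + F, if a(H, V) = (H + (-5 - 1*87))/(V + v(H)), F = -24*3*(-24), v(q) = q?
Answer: 4484732/2595 ≈ 1728.2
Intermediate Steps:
Y(l) = 1/(-13 + l)
F = 1728 (F = -72*(-24) = 1728)
a(H, V) = (-92 + H)/(H + V) (a(H, V) = (H + (-5 - 1*87))/(V + H) = (H + (-5 - 87))/(H + V) = (H - 92)/(H + V) = (-92 + H)/(H + V))
a(118, Y(-9)) + F = (-92 + 118)/(118 + 1/(-13 - 9)) + 1728 = 26/(118 + 1/(-22)) + 1728 = 26/(118 - 1/22) + 1728 = 26/(2595/22) + 1728 = (22/2595)*26 + 1728 = 572/2595 + 1728 = 4484732/2595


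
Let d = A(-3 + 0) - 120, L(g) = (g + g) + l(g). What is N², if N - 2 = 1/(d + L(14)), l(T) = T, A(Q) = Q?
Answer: 25921/6561 ≈ 3.9508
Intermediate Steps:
L(g) = 3*g (L(g) = (g + g) + g = 2*g + g = 3*g)
d = -123 (d = (-3 + 0) - 120 = -3 - 120 = -123)
N = 161/81 (N = 2 + 1/(-123 + 3*14) = 2 + 1/(-123 + 42) = 2 + 1/(-81) = 2 - 1/81 = 161/81 ≈ 1.9877)
N² = (161/81)² = 25921/6561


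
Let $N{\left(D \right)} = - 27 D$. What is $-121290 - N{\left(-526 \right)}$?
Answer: $-135492$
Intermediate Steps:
$-121290 - N{\left(-526 \right)} = -121290 - \left(-27\right) \left(-526\right) = -121290 - 14202 = -135492$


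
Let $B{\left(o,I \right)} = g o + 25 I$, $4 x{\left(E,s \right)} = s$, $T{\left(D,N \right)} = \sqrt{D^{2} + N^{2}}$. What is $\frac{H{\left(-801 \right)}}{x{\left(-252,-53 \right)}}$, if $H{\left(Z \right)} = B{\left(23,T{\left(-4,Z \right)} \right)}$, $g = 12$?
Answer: $- \frac{1104}{53} - \frac{100 \sqrt{641617}}{53} \approx -1532.2$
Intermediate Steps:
$x{\left(E,s \right)} = \frac{s}{4}$
$B{\left(o,I \right)} = 12 o + 25 I$
$H{\left(Z \right)} = 276 + 25 \sqrt{16 + Z^{2}}$ ($H{\left(Z \right)} = 12 \cdot 23 + 25 \sqrt{\left(-4\right)^{2} + Z^{2}} = 276 + 25 \sqrt{16 + Z^{2}}$)
$\frac{H{\left(-801 \right)}}{x{\left(-252,-53 \right)}} = \frac{276 + 25 \sqrt{16 + \left(-801\right)^{2}}}{\frac{1}{4} \left(-53\right)} = \frac{276 + 25 \sqrt{16 + 641601}}{- \frac{53}{4}} = \left(276 + 25 \sqrt{641617}\right) \left(- \frac{4}{53}\right) = - \frac{1104}{53} - \frac{100 \sqrt{641617}}{53}$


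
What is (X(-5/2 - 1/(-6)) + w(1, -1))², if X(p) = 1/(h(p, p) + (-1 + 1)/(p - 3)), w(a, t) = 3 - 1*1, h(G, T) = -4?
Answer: 49/16 ≈ 3.0625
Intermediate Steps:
w(a, t) = 2 (w(a, t) = 3 - 1 = 2)
X(p) = -¼ (X(p) = 1/(-4 + (-1 + 1)/(p - 3)) = 1/(-4 + 0/(-3 + p)) = 1/(-4 + 0) = 1/(-4) = -¼)
(X(-5/2 - 1/(-6)) + w(1, -1))² = (-¼ + 2)² = (7/4)² = 49/16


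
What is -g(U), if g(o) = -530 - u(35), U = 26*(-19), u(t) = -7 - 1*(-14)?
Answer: 537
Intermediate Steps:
u(t) = 7 (u(t) = -7 + 14 = 7)
U = -494
g(o) = -537 (g(o) = -530 - 1*7 = -530 - 7 = -537)
-g(U) = -1*(-537) = 537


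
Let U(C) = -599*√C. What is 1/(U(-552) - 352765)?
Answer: I/(-352765*I + 1198*√138) ≈ -2.8302e-6 + 1.1291e-7*I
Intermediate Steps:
1/(U(-552) - 352765) = 1/(-1198*I*√138 - 352765) = 1/(-352765 - 1198*I*√138)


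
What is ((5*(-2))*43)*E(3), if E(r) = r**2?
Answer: -3870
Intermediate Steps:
((5*(-2))*43)*E(3) = ((5*(-2))*43)*3**2 = -10*43*9 = -430*9 = -3870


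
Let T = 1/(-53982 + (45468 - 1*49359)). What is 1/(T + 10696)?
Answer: 57873/619009607 ≈ 9.3493e-5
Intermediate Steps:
T = -1/57873 (T = 1/(-53982 + (45468 - 49359)) = 1/(-53982 - 3891) = 1/(-57873) = -1/57873 ≈ -1.7279e-5)
1/(T + 10696) = 1/(-1/57873 + 10696) = 1/(619009607/57873) = 57873/619009607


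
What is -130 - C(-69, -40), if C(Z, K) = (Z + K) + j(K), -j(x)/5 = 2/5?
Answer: -19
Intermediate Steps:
j(x) = -2 (j(x) = -10/5 = -5*2/5 = -2)
C(Z, K) = -2 + K + Z (C(Z, K) = (Z + K) - 2 = (K + Z) - 2 = -2 + K + Z)
-130 - C(-69, -40) = -130 - (-2 - 40 - 69) = -130 - 1*(-111) = -130 + 111 = -19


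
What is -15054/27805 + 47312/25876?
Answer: 231493214/179870545 ≈ 1.2870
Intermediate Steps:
-15054/27805 + 47312/25876 = -15054*1/27805 + 47312*(1/25876) = -15054/27805 + 11828/6469 = 231493214/179870545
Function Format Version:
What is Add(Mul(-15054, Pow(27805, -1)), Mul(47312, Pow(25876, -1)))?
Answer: Rational(231493214, 179870545) ≈ 1.2870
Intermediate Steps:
Add(Mul(-15054, Pow(27805, -1)), Mul(47312, Pow(25876, -1))) = Add(Mul(-15054, Rational(1, 27805)), Mul(47312, Rational(1, 25876))) = Add(Rational(-15054, 27805), Rational(11828, 6469)) = Rational(231493214, 179870545)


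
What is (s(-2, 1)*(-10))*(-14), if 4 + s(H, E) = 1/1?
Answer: -420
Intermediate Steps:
s(H, E) = -3 (s(H, E) = -4 + 1/1 = -4 + 1 = -3)
(s(-2, 1)*(-10))*(-14) = -3*(-10)*(-14) = 30*(-14) = -420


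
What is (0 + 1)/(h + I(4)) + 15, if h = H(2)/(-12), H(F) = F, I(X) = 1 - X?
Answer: 279/19 ≈ 14.684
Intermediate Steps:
h = -1/6 (h = 2/(-12) = 2*(-1/12) = -1/6 ≈ -0.16667)
(0 + 1)/(h + I(4)) + 15 = (0 + 1)/(-1/6 + (1 - 1*4)) + 15 = 1/(-1/6 + (1 - 4)) + 15 = 1/(-1/6 - 3) + 15 = 1/(-19/6) + 15 = 1*(-6/19) + 15 = -6/19 + 15 = 279/19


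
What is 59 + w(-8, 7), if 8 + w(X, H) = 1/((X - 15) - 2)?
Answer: 1274/25 ≈ 50.960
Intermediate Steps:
w(X, H) = -8 + 1/(-17 + X) (w(X, H) = -8 + 1/((X - 15) - 2) = -8 + 1/((-15 + X) - 2) = -8 + 1/(-17 + X))
59 + w(-8, 7) = 59 + (137 - 8*(-8))/(-17 - 8) = 59 + (137 + 64)/(-25) = 59 - 1/25*201 = 59 - 201/25 = 1274/25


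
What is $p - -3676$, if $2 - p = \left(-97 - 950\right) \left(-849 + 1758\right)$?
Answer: $955401$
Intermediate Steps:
$p = 951725$ ($p = 2 - \left(-97 - 950\right) \left(-849 + 1758\right) = 2 - \left(-1047\right) 909 = 2 - -951723 = 2 + 951723 = 951725$)
$p - -3676 = 951725 - -3676 = 951725 + 3676 = 955401$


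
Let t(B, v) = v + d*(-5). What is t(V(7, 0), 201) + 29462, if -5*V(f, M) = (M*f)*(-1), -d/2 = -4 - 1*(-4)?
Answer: 29663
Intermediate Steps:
d = 0 (d = -2*(-4 - 1*(-4)) = -2*(-4 + 4) = -2*0 = 0)
V(f, M) = M*f/5 (V(f, M) = -M*f*(-1)/5 = -(-1)*M*f/5 = M*f/5)
t(B, v) = v (t(B, v) = v + 0*(-5) = v + 0 = v)
t(V(7, 0), 201) + 29462 = 201 + 29462 = 29663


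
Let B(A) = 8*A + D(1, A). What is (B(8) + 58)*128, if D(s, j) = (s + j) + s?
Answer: 16896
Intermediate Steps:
D(s, j) = j + 2*s (D(s, j) = (j + s) + s = j + 2*s)
B(A) = 2 + 9*A (B(A) = 8*A + (A + 2*1) = 8*A + (A + 2) = 8*A + (2 + A) = 2 + 9*A)
(B(8) + 58)*128 = ((2 + 9*8) + 58)*128 = ((2 + 72) + 58)*128 = (74 + 58)*128 = 132*128 = 16896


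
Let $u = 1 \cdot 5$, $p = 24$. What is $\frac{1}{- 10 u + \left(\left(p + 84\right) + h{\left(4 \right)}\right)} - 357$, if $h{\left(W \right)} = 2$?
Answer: $- \frac{21419}{60} \approx -356.98$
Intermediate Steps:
$u = 5$
$\frac{1}{- 10 u + \left(\left(p + 84\right) + h{\left(4 \right)}\right)} - 357 = \frac{1}{\left(-10\right) 5 + \left(\left(24 + 84\right) + 2\right)} - 357 = \frac{1}{-50 + \left(108 + 2\right)} - 357 = \frac{1}{-50 + 110} - 357 = \frac{1}{60} - 357 = - \frac{21419}{60}$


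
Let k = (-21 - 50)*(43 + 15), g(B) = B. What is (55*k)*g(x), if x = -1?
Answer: 226490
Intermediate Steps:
k = -4118 (k = -71*58 = -4118)
(55*k)*g(x) = (55*(-4118))*(-1) = -226490*(-1) = 226490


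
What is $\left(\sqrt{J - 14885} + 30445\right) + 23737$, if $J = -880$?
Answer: $54182 + i \sqrt{15765} \approx 54182.0 + 125.56 i$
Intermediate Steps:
$\left(\sqrt{J - 14885} + 30445\right) + 23737 = \left(\sqrt{-880 - 14885} + 30445\right) + 23737 = \left(\sqrt{-15765} + 30445\right) + 23737 = \left(i \sqrt{15765} + 30445\right) + 23737 = \left(30445 + i \sqrt{15765}\right) + 23737 = 54182 + i \sqrt{15765}$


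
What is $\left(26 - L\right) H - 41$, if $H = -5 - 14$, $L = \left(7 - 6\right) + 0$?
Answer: $-516$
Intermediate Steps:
$L = 1$ ($L = 1 + 0 = 1$)
$H = -19$
$\left(26 - L\right) H - 41 = \left(26 - 1\right) \left(-19\right) - 41 = 25 \left(-19\right) - 41 = -475 - 41 = -516$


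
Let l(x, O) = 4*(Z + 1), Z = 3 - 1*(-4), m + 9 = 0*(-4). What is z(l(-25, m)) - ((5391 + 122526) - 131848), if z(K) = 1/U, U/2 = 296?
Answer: 2327153/592 ≈ 3931.0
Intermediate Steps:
U = 592 (U = 2*296 = 592)
m = -9 (m = -9 + 0*(-4) = -9 + 0 = -9)
Z = 7 (Z = 3 + 4 = 7)
l(x, O) = 32 (l(x, O) = 4*(7 + 1) = 4*8 = 32)
z(K) = 1/592
z(l(-25, m)) - ((5391 + 122526) - 131848) = 1/592 - ((5391 + 122526) - 131848) = 1/592 - (127917 - 131848) = 1/592 - 1*(-3931) = 1/592 + 3931 = 2327153/592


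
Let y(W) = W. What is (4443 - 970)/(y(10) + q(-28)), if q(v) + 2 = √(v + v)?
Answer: 3473/15 - 3473*I*√14/60 ≈ 231.53 - 216.58*I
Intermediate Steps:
q(v) = -2 + √2*√v (q(v) = -2 + √(v + v) = -2 + √(2*v) = -2 + √2*√v)
(4443 - 970)/(y(10) + q(-28)) = (4443 - 970)/(10 + (-2 + √2*√(-28))) = 3473/(10 + (-2 + √2*(2*I*√7))) = 3473/(10 + (-2 + 2*I*√14)) = 3473/(8 + 2*I*√14)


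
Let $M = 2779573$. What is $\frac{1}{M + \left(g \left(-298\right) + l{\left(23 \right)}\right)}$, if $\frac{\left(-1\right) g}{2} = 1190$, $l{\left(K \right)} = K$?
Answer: $\frac{1}{3488836} \approx 2.8663 \cdot 10^{-7}$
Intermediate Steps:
$g = -2380$ ($g = \left(-2\right) 1190 = -2380$)
$\frac{1}{M + \left(g \left(-298\right) + l{\left(23 \right)}\right)} = \frac{1}{2779573 + \left(\left(-2380\right) \left(-298\right) + 23\right)} = \frac{1}{2779573 + \left(709240 + 23\right)} = \frac{1}{2779573 + 709263} = \frac{1}{3488836}$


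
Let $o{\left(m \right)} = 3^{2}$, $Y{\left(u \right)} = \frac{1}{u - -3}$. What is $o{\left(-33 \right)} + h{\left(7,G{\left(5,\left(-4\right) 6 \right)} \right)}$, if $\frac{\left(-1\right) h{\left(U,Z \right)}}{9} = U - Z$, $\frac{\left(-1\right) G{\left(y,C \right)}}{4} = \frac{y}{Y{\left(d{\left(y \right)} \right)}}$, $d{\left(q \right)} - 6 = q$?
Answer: $-2574$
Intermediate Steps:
$d{\left(q \right)} = 6 + q$
$Y{\left(u \right)} = \frac{1}{3 + u}$ ($Y{\left(u \right)} = \frac{1}{u + \left(5 - 2\right)} = \frac{1}{u + 3} = \frac{1}{3 + u}$)
$o{\left(m \right)} = 9$
$G{\left(y,C \right)} = - 4 y \left(9 + y\right)$ ($G{\left(y,C \right)} = - 4 \frac{y}{\frac{1}{3 + \left(6 + y\right)}} = - 4 \frac{y}{\frac{1}{9 + y}} = - 4 y \left(9 + y\right)$)
$h{\left(U,Z \right)} = - 9 U + 9 Z$ ($h{\left(U,Z \right)} = - 9 \left(U - Z\right) = - 9 U + 9 Z$)
$o{\left(-33 \right)} + h{\left(7,G{\left(5,\left(-4\right) 6 \right)} \right)} = 9 + \left(\left(-9\right) 7 + 9 \left(\left(-4\right) 5 \left(9 + 5\right)\right)\right) = 9 + \left(-63 + 9 \left(\left(-4\right) 5 \cdot 14\right)\right) = 9 + \left(-63 + 9 \left(-280\right)\right) = 9 - 2583 = -2574$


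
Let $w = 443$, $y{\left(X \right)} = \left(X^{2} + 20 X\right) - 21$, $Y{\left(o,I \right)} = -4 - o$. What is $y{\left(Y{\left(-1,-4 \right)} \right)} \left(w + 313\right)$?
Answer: $-54432$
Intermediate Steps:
$y{\left(X \right)} = -21 + X^{2} + 20 X$
$y{\left(Y{\left(-1,-4 \right)} \right)} \left(w + 313\right) = \left(-21 + \left(-4 - -1\right)^{2} + 20 \left(-4 - -1\right)\right) \left(443 + 313\right) = \left(-21 + \left(-4 + 1\right)^{2} + 20 \left(-4 + 1\right)\right) 756 = \left(-21 + \left(-3\right)^{2} + 20 \left(-3\right)\right) 756 = \left(-21 + 9 - 60\right) 756 = \left(-72\right) 756 = -54432$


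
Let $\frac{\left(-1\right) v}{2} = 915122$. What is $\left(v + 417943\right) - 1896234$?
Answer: $-3308535$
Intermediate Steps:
$v = -1830244$ ($v = \left(-2\right) 915122 = -1830244$)
$\left(v + 417943\right) - 1896234 = \left(-1830244 + 417943\right) - 1896234 = -1412301 - 1896234 = -3308535$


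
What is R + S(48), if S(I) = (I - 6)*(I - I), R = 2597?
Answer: 2597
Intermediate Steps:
S(I) = 0 (S(I) = (-6 + I)*0 = 0)
R + S(48) = 2597 + 0 = 2597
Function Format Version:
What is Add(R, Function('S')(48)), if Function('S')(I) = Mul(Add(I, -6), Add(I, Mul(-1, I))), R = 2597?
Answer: 2597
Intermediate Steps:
Function('S')(I) = 0 (Function('S')(I) = Mul(Add(-6, I), 0) = 0)
Add(R, Function('S')(48)) = Add(2597, 0) = 2597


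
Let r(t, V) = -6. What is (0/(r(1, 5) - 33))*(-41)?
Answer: 0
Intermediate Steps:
(0/(r(1, 5) - 33))*(-41) = (0/(-6 - 33))*(-41) = (0/(-39))*(-41) = -1/39*0*(-41) = 0*(-41) = 0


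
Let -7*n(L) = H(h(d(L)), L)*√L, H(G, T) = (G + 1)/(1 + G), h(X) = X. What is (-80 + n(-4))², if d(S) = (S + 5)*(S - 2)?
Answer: 313596/49 + 320*I/7 ≈ 6399.9 + 45.714*I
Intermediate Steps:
d(S) = (-2 + S)*(5 + S) (d(S) = (5 + S)*(-2 + S) = (-2 + S)*(5 + S))
H(G, T) = 1 (H(G, T) = (1 + G)/(1 + G) = 1)
n(L) = -√L/7
(-80 + n(-4))² = (-80 - 2*I/7)²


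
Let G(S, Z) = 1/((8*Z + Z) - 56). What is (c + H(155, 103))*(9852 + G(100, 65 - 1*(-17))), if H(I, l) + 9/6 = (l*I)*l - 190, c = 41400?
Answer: 22651358961455/1364 ≈ 1.6607e+10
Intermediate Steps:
G(S, Z) = 1/(-56 + 9*Z) (G(S, Z) = 1/(9*Z - 56) = 1/(-56 + 9*Z))
H(I, l) = -383/2 + I*l² (H(I, l) = -3/2 + ((l*I)*l - 190) = -3/2 + ((I*l)*l - 190) = -3/2 + (I*l² - 190) = -3/2 + (-190 + I*l²) = -383/2 + I*l²)
(c + H(155, 103))*(9852 + G(100, 65 - 1*(-17))) = (41400 + (-383/2 + 155*103²))*(9852 + 1/(-56 + 9*(65 - 1*(-17)))) = (41400 + (-383/2 + 155*10609))*(9852 + 1/(-56 + 9*(65 + 17))) = (41400 + (-383/2 + 1644395))*(9852 + 1/(-56 + 9*82)) = (41400 + 3288407/2)*(9852 + 1/(-56 + 738)) = 3371207*(9852 + 1/682)/2 = (3371207/2)*(6719065/682) = 22651358961455/1364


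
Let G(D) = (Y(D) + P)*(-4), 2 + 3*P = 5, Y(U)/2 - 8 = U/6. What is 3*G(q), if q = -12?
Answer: -156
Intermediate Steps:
Y(U) = 16 + U/3 (Y(U) = 16 + 2*(U/6) = 16 + U/3)
P = 1 (P = -2/3 + (1/3)*5 = -2/3 + 5/3 = 1)
G(D) = -68 - 4*D/3 (G(D) = ((16 + D/3) + 1)*(-4) = (17 + D/3)*(-4) = -68 - 4*D/3)
3*G(q) = 3*(-68 - 4/3*(-12)) = 3*(-68 + 16) = 3*(-52) = -156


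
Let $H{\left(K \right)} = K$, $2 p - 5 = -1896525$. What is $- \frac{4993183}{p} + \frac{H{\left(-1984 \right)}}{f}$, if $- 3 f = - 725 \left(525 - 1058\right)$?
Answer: $\frac{387026956859}{73286274100} \approx 5.281$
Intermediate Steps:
$p = -948260$ ($p = \frac{5}{2} + \frac{1}{2} \left(-1896525\right) = \frac{5}{2} - \frac{1896525}{2} = -948260$)
$f = - \frac{386425}{3}$ ($f = - \frac{\left(-725\right) \left(525 - 1058\right)}{3} = - \frac{\left(-725\right) \left(-533\right)}{3} = \left(- \frac{1}{3}\right) 386425 = - \frac{386425}{3} \approx -1.2881 \cdot 10^{5}$)
$- \frac{4993183}{p} + \frac{H{\left(-1984 \right)}}{f} = - \frac{4993183}{-948260} - \frac{1984}{- \frac{386425}{3}} = \left(-4993183\right) \left(- \frac{1}{948260}\right) - - \frac{5952}{386425} = \frac{4993183}{948260} + \frac{5952}{386425} = \frac{387026956859}{73286274100}$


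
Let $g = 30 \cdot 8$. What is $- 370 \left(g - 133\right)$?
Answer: $-39590$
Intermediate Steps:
$g = 240$
$- 370 \left(g - 133\right) = - 370 \left(240 - 133\right) = \left(-370\right) 107 = -39590$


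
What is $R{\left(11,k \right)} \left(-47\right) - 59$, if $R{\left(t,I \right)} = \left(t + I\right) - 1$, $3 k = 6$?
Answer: $-623$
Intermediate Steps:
$k = 2$ ($k = \frac{1}{3} \cdot 6 = 2$)
$R{\left(t,I \right)} = -1 + I + t$ ($R{\left(t,I \right)} = \left(I + t\right) - 1 = -1 + I + t$)
$R{\left(11,k \right)} \left(-47\right) - 59 = \left(-1 + 2 + 11\right) \left(-47\right) - 59 = 12 \left(-47\right) - 59 = -564 - 59 = -623$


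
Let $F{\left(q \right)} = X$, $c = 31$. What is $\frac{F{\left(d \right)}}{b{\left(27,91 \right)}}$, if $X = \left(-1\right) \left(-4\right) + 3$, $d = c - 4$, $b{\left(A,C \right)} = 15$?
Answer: $\frac{7}{15} \approx 0.46667$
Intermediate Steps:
$d = 27$ ($d = 31 - 4 = 27$)
$X = 7$ ($X = 4 + 3 = 7$)
$F{\left(q \right)} = 7$
$\frac{F{\left(d \right)}}{b{\left(27,91 \right)}} = \frac{7}{15}$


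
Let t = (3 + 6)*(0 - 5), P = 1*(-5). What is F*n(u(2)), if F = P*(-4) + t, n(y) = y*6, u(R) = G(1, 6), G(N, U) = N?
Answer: -150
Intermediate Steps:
P = -5
u(R) = 1
t = -45 (t = 9*(-5) = -45)
n(y) = 6*y
F = -25 (F = -5*(-4) - 45 = 20 - 45 = -25)
F*n(u(2)) = -150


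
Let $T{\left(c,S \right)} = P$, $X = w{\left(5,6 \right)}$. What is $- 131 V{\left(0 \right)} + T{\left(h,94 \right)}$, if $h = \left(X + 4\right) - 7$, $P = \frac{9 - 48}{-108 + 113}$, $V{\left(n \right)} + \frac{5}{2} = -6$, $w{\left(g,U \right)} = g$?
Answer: $\frac{11057}{10} \approx 1105.7$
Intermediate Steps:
$V{\left(n \right)} = - \frac{17}{2}$ ($V{\left(n \right)} = - \frac{5}{2} - 6 = - \frac{17}{2}$)
$X = 5$
$P = - \frac{39}{5}$ ($P = \frac{9 - 48}{5} = \left(-39\right) \frac{1}{5} = - \frac{39}{5} \approx -7.8$)
$h = 2$ ($h = \left(5 + 4\right) - 7 = 9 - 7 = 2$)
$T{\left(c,S \right)} = - \frac{39}{5}$
$- 131 V{\left(0 \right)} + T{\left(h,94 \right)} = \left(-131\right) \left(- \frac{17}{2}\right) - \frac{39}{5} = \frac{2227}{2} - \frac{39}{5} = \frac{11057}{10}$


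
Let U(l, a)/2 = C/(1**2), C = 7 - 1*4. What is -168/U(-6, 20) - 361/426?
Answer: -12289/426 ≈ -28.847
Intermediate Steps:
C = 3 (C = 7 - 4 = 3)
U(l, a) = 6 (U(l, a) = 2*(3/(1**2)) = 2*(3/1) = 2*(3*1) = 2*3 = 6)
-168/U(-6, 20) - 361/426 = -168/6 - 361/426 = -168*1/6 - 361*1/426 = -28 - 361/426 = -12289/426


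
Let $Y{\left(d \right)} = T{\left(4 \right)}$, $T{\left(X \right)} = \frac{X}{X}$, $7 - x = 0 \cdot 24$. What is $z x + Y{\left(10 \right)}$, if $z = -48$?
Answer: $-335$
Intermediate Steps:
$x = 7$ ($x = 7 - 0 \cdot 24 = 7 - 0 = 7 + 0 = 7$)
$T{\left(X \right)} = 1$
$Y{\left(d \right)} = 1$
$z x + Y{\left(10 \right)} = \left(-48\right) 7 + 1 = -336 + 1 = -335$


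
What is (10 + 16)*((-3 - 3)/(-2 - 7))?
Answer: 52/3 ≈ 17.333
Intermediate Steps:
(10 + 16)*((-3 - 3)/(-2 - 7)) = 26*(-6/(-9)) = 26*(-6*(-⅑)) = 26*(⅔) = 52/3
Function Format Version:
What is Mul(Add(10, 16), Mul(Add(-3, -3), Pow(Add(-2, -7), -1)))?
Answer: Rational(52, 3) ≈ 17.333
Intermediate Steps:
Mul(Add(10, 16), Mul(Add(-3, -3), Pow(Add(-2, -7), -1))) = Mul(26, Mul(-6, Pow(-9, -1))) = Mul(26, Mul(-6, Rational(-1, 9))) = Mul(26, Rational(2, 3)) = Rational(52, 3)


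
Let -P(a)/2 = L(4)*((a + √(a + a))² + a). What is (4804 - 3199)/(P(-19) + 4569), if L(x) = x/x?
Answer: 2119135/5303003 - 40660*I*√38/5303003 ≈ 0.39961 - 0.047265*I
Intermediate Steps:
L(x) = 1
P(a) = -2*a - 2*(a + √2*√a)² (P(a) = -2*((a + √(a + a))² + a) = -2*((a + √(2*a))² + a) = -2*((a + √2*√a)² + a) = -2*(a + (a + √2*√a)²) = -2*a - 2*(a + √2*√a)²)
(4804 - 3199)/(P(-19) + 4569) = (4804 - 3199)/((-2*(-19) - 2*(-19 + √2*√(-19))²) + 4569) = 1605/((38 - 2*(-19 + √2*(I*√19))²) + 4569) = 1605/((38 - 2*(-19 + I*√38)²) + 4569) = 1605/(4607 - 2*(-19 + I*√38)²)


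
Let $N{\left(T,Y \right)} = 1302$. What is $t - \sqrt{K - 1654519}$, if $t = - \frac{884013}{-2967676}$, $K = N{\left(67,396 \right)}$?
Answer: $\frac{884013}{2967676} - i \sqrt{1653217} \approx 0.29788 - 1285.8 i$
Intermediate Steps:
$K = 1302$
$t = \frac{884013}{2967676}$ ($t = \left(-884013\right) \left(- \frac{1}{2967676}\right) = \frac{884013}{2967676} \approx 0.29788$)
$t - \sqrt{K - 1654519} = \frac{884013}{2967676} - \sqrt{1302 - 1654519} = \frac{884013}{2967676} - \sqrt{-1653217} = \frac{884013}{2967676} - i \sqrt{1653217}$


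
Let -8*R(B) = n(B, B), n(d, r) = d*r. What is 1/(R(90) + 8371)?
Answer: 2/14717 ≈ 0.00013590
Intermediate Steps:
R(B) = -B²/8 (R(B) = -B*B/8 = -B²/8)
1/(R(90) + 8371) = 1/(-⅛*90² + 8371) = 1/(-⅛*8100 + 8371) = 1/(-2025/2 + 8371) = 1/(14717/2) = 2/14717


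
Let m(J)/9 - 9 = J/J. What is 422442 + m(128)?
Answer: 422532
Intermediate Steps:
m(J) = 90 (m(J) = 81 + 9*(J/J) = 81 + 9*1 = 81 + 9 = 90)
422442 + m(128) = 422442 + 90 = 422532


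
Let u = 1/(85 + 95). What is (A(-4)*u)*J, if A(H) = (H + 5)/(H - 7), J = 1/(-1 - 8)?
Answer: 1/17820 ≈ 5.6117e-5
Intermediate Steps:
J = -⅑ (J = 1/(-9) = -⅑ ≈ -0.11111)
A(H) = (5 + H)/(-7 + H)
u = 1/180 ≈ 0.0055556
(A(-4)*u)*J = (((5 - 4)/(-7 - 4))*(1/180))*(-⅑) = ((1/(-11))*(1/180))*(-⅑) = (-1/11*1*(1/180))*(-⅑) = -1/11*1/180*(-⅑) = -1/1980*(-⅑) = 1/17820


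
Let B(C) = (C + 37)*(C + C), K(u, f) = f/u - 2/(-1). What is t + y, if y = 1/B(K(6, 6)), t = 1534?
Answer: 368161/240 ≈ 1534.0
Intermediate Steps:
K(u, f) = 2 + f/u (K(u, f) = f/u - 2*(-1) = f/u + 2 = 2 + f/u)
B(C) = 2*C*(37 + C) (B(C) = (37 + C)*(2*C) = 2*C*(37 + C))
y = 1/240 (y = 1/(2*(2 + 6/6)*(37 + (2 + 6/6))) = 1/(2*(2 + 6*(1/6))*(37 + (2 + 6*(1/6)))) = 1/(2*(2 + 1)*(37 + (2 + 1))) = 1/(2*3*(37 + 3)) = 1/(2*3*40) = 1/240 ≈ 0.0041667)
t + y = 1534 + 1/240 = 368161/240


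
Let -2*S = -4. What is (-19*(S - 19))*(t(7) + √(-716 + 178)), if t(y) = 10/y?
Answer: 3230/7 + 323*I*√538 ≈ 461.43 + 7491.9*I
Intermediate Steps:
S = 2 (S = -½*(-4) = 2)
(-19*(S - 19))*(t(7) + √(-716 + 178)) = (-19*(2 - 19))*(10/7 + √(-716 + 178)) = (-19*(-17))*(10*(⅐) + √(-538)) = 323*(10/7 + I*√538) = 3230/7 + 323*I*√538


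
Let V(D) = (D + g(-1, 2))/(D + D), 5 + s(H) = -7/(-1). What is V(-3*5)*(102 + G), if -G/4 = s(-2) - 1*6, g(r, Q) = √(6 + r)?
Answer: 59 - 59*√5/15 ≈ 50.205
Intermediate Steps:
s(H) = 2 (s(H) = -5 - 7/(-1) = -5 - 7*(-1) = -5 + 7 = 2)
V(D) = (D + √5)/(2*D) (V(D) = (D + √(6 - 1))/(D + D) = (D + √5)/((2*D)) = (D + √5)*(1/(2*D)) = (D + √5)/(2*D))
G = 16 (G = -4*(2 - 1*6) = -4*(2 - 6) = -4*(-4) = 16)
V(-3*5)*(102 + G) = ((-3*5 + √5)/(2*((-3*5))))*(102 + 16) = ((½)*(-15 + √5)/(-15))*118 = ((½)*(-1/15)*(-15 + √5))*118 = (½ - √5/30)*118 = 59 - 59*√5/15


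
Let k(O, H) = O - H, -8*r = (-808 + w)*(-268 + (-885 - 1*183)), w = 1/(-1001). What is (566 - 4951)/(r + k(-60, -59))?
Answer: 4389385/135072104 ≈ 0.032497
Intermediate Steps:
w = -1/1001 ≈ -0.00099900
r = -135071103/1001 (r = -(-808 - 1/1001)*(-268 + (-885 - 1*183))/8 = -(-808809)*(-268 + (-885 - 183))/8008 = -(-808809)*(-268 - 1068)/8008 = -(-808809)*(-1336)/8008 = -⅛*1080568824/1001 = -135071103/1001 ≈ -1.3494e+5)
(566 - 4951)/(r + k(-60, -59)) = (566 - 4951)/(-135071103/1001 + (-60 - 1*(-59))) = -4385/(-135071103/1001 + (-60 + 59)) = -4385/(-135071103/1001 - 1) = -4385/(-135072104/1001) = -4385*(-1001/135072104) = 4389385/135072104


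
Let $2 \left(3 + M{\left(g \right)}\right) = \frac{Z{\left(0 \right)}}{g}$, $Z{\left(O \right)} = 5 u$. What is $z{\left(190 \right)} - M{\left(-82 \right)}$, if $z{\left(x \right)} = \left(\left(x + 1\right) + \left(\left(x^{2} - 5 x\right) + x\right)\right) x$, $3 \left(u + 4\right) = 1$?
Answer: $\frac{3321439301}{492} \approx 6.7509 \cdot 10^{6}$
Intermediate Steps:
$u = - \frac{11}{3}$ ($u = -4 + \frac{1}{3} \cdot 1 = -4 + \frac{1}{3} = - \frac{11}{3} \approx -3.6667$)
$Z{\left(O \right)} = - \frac{55}{3}$ ($Z{\left(O \right)} = 5 \left(- \frac{11}{3}\right) = - \frac{55}{3}$)
$z{\left(x \right)} = x \left(1 + x^{2} - 3 x\right)$ ($z{\left(x \right)} = \left(\left(1 + x\right) + \left(x^{2} - 4 x\right)\right) x = \left(1 + x^{2} - 3 x\right) x = x \left(1 + x^{2} - 3 x\right)$)
$M{\left(g \right)} = -3 - \frac{55}{6 g}$ ($M{\left(g \right)} = -3 + \frac{\left(- \frac{55}{3}\right) \frac{1}{g}}{2} = -3 - \frac{55}{6 g}$)
$z{\left(190 \right)} - M{\left(-82 \right)} = 190 \left(1 + 190^{2} - 570\right) - \left(-3 - \frac{55}{6 \left(-82\right)}\right) = 190 \left(1 + 36100 - 570\right) - \left(-3 - - \frac{55}{492}\right) = 190 \cdot 35531 - \left(-3 + \frac{55}{492}\right) = 6750890 - - \frac{1421}{492} = 6750890 + \frac{1421}{492} = \frac{3321439301}{492}$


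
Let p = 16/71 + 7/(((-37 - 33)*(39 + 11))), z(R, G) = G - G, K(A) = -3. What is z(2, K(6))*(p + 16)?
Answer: 0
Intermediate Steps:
z(R, G) = 0
p = 7929/35500 (p = 16*(1/71) + 7/((-70*50)) = 16/71 + 7/(-3500) = 16/71 + 7*(-1/3500) = 16/71 - 1/500 = 7929/35500 ≈ 0.22335)
z(2, K(6))*(p + 16) = 0*(7929/35500 + 16) = 0*(575929/35500) = 0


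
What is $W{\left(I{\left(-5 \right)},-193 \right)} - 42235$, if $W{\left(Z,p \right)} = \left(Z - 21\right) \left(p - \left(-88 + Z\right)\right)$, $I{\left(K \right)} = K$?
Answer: $-39635$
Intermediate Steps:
$W{\left(Z,p \right)} = \left(-21 + Z\right) \left(88 + p - Z\right)$
$W{\left(I{\left(-5 \right)},-193 \right)} - 42235 = \left(-1848 - \left(-5\right)^{2} - -4053 + 109 \left(-5\right) - -965\right) - 42235 = \left(-1848 - 25 + 4053 - 545 + 965\right) - 42235 = 2600 - 42235 = -39635$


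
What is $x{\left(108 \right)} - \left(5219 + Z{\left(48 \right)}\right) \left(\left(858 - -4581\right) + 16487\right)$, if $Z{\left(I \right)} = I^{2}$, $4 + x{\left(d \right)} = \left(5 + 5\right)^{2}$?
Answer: $-164949202$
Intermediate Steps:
$x{\left(d \right)} = 96$ ($x{\left(d \right)} = -4 + \left(5 + 5\right)^{2} = -4 + 10^{2} = -4 + 100 = 96$)
$x{\left(108 \right)} - \left(5219 + Z{\left(48 \right)}\right) \left(\left(858 - -4581\right) + 16487\right) = 96 - \left(5219 + 48^{2}\right) \left(\left(858 - -4581\right) + 16487\right) = 96 - \left(5219 + 2304\right) \left(\left(858 + 4581\right) + 16487\right) = 96 - 7523 \left(5439 + 16487\right) = 96 - 7523 \cdot 21926 = 96 - 164949298 = -164949202$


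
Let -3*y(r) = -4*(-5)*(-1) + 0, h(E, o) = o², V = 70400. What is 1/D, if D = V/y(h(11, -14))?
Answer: 1/10560 ≈ 9.4697e-5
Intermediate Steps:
y(r) = 20/3 (y(r) = -(-4*(-5)*(-1) + 0)/3 = -(20*(-1) + 0)/3 = -(-20 + 0)/3 = -⅓*(-20) = 20/3)
D = 10560 (D = 70400/(20/3) = 70400*(3/20) = 10560)
1/D = 1/10560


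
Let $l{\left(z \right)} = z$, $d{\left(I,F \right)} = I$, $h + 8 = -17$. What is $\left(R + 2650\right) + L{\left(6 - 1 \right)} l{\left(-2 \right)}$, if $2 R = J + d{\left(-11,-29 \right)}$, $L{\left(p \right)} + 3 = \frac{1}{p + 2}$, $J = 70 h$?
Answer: $\frac{24853}{14} \approx 1775.2$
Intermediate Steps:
$h = -25$ ($h = -8 - 17 = -25$)
$J = -1750$ ($J = 70 \left(-25\right) = -1750$)
$L{\left(p \right)} = -3 + \frac{1}{2 + p}$ ($L{\left(p \right)} = -3 + \frac{1}{p + 2} = -3 + \frac{1}{2 + p}$)
$R = - \frac{1761}{2}$ ($R = \frac{-1750 - 11}{2} = \frac{1}{2} \left(-1761\right) = - \frac{1761}{2} \approx -880.5$)
$\left(R + 2650\right) + L{\left(6 - 1 \right)} l{\left(-2 \right)} = \left(- \frac{1761}{2} + 2650\right) + \frac{-5 - 3 \left(6 - 1\right)}{2 + \left(6 - 1\right)} \left(-2\right) = \frac{3539}{2} + \frac{-5 - 15}{2 + 5} \left(-2\right) = \frac{3539}{2} + \frac{-5 - 15}{7} \left(-2\right) = \frac{3539}{2} + \frac{1}{7} \left(-20\right) \left(-2\right) = \frac{3539}{2} - - \frac{40}{7} = \frac{3539}{2} + \frac{40}{7} = \frac{24853}{14}$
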